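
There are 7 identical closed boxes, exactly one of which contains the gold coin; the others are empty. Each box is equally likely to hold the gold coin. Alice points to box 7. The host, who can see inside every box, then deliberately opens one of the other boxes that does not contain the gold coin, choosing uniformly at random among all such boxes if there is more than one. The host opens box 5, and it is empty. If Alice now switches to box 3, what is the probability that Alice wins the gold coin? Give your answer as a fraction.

6/35

Condition on the true location of the gold coin.
If it is in any of boxes 1, 2, 3, 4, and 6 (prior 1/7 each): the host has 5 equally likely choices, so probability 1/5; weight (1/7)·(1/5) = 1/35 each.
If it is in box 5 (prior 1/7): the host opened box 5, so this case is ruled out; weight (1/7)·0 = 0.
If it is in box 7 (prior 1/7): the host has 6 equally likely choices, so probability 1/6; weight (1/7)·(1/6) = 1/42.
The weights sum to 1/6.
So P(the gold coin in box 3 | the host opened box 5) = (1/35) / (1/6) = 6/35.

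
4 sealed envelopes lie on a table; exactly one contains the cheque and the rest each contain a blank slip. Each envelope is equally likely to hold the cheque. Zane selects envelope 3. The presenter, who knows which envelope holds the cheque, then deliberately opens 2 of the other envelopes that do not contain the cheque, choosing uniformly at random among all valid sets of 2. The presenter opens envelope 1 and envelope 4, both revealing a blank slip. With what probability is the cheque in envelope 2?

3/4

Apply Bayes' rule, conditioning on where the cheque actually is.
If it is in either of envelopes 1 and 4 (prior 1/4 each): that envelope was opened and seen not to hold the prize — ruled out; weight (1/4)·0 = 0 each.
If it is in envelope 2 (prior 1/4): the presenter has no choice, probability 1; weight (1/4)·1 = 1/4.
If it is in envelope 3 (prior 1/4): the presenter has 3 equally likely choices, so probability 1/3; weight (1/4)·(1/3) = 1/12.
The weights sum to 1/3.
So P(the cheque in envelope 2 | the presenter opened envelope 1 and envelope 4) = (1/4) / (1/3) = 3/4.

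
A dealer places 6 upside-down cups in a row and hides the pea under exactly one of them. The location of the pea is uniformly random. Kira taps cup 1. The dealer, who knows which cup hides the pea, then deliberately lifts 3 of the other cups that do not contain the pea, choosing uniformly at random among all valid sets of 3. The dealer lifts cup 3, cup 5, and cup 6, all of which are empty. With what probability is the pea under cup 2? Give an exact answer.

Apply Bayes' rule, conditioning on where the pea actually is.
If it is under cup 1 (prior 1/6): the dealer has 10 equally likely choices, so probability 1/10; weight (1/6)·(1/10) = 1/60.
If it is under either of cups 2 and 4 (prior 1/6 each): the dealer has 4 equally likely choices, so probability 1/4; weight (1/6)·(1/4) = 1/24 each.
If it is under any of cups 3, 5, and 6 (prior 1/6 each): that cup was opened and seen not to hold the prize — ruled out; weight (1/6)·0 = 0 each.
The weights sum to 1/10.
So P(the pea under cup 2 | the dealer opened cup 3, cup 5, and cup 6) = (1/24) / (1/10) = 5/12.

5/12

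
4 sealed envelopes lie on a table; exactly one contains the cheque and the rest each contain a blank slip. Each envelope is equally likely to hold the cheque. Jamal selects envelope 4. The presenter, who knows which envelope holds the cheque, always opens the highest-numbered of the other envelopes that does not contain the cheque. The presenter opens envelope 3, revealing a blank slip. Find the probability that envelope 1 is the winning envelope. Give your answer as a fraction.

1/3

Consider each possible location of the cheque in turn.
If it is in any of envelopes 1, 2, and 4 (prior 1/4 each): envelope 3 is the highest-numbered option available, probability 1; weight (1/4)·1 = 1/4 each.
If it is in envelope 3 (prior 1/4): the presenter opened envelope 3, so this case is ruled out; weight (1/4)·0 = 0.
The weights sum to 3/4.
So P(the cheque in envelope 1 | the presenter opened envelope 3) = (1/4) / (3/4) = 1/3.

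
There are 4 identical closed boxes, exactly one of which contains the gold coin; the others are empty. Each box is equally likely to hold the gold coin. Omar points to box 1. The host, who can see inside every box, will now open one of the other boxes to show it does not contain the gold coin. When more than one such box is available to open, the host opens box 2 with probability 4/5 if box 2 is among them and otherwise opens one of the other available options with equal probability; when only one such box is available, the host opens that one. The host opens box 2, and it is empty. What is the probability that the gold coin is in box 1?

1/3

Apply Bayes' rule, conditioning on where the gold coin actually is.
If it is in any of boxes 1, 3, and 4 (prior 1/4 each): box 2 is available, opened with probability 4/5; weight (1/4)·(4/5) = 1/5 each.
If it is in box 2 (prior 1/4): the host opened box 2, so this case is ruled out; weight (1/4)·0 = 0.
The weights sum to 3/5.
So P(the gold coin in box 1 | the host opened box 2) = (1/5) / (3/5) = 1/3.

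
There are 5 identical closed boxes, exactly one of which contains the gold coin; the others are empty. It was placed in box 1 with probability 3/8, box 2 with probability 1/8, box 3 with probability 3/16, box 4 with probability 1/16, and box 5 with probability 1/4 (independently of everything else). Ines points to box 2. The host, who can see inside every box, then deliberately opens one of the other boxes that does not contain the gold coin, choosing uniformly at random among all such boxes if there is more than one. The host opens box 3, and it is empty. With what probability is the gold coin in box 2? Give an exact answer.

Apply Bayes' rule, conditioning on where the gold coin actually is.
If it is in box 1 (prior 3/8): the host has 3 equally likely choices, so probability 1/3; weight (3/8)·(1/3) = 1/8.
If it is in box 2 (prior 1/8): the host has 4 equally likely choices, so probability 1/4; weight (1/8)·(1/4) = 1/32.
If it is in box 3 (prior 3/16): the host opened box 3, so this case is ruled out; weight (3/16)·0 = 0.
If it is in box 4 (prior 1/16): the host has 3 equally likely choices, so probability 1/3; weight (1/16)·(1/3) = 1/48.
If it is in box 5 (prior 1/4): the host has 3 equally likely choices, so probability 1/3; weight (1/4)·(1/3) = 1/12.
The weights sum to 25/96.
So P(the gold coin in box 2 | the host opened box 3) = (1/32) / (25/96) = 3/25.

3/25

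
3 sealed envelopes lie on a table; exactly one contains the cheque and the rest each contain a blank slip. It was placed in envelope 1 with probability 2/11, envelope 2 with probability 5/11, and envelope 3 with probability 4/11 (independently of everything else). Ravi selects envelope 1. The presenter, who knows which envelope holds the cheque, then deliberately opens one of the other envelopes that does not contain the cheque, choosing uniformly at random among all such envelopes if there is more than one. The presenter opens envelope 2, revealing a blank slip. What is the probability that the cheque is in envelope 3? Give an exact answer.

4/5

Apply Bayes' rule, conditioning on where the cheque actually is.
If it is in envelope 1 (prior 2/11): the presenter has 2 equally likely choices, so probability 1/2; weight (2/11)·(1/2) = 1/11.
If it is in envelope 2 (prior 5/11): the presenter opened envelope 2, so this case is ruled out; weight (5/11)·0 = 0.
If it is in envelope 3 (prior 4/11): the presenter has no choice, probability 1; weight (4/11)·1 = 4/11.
The weights sum to 5/11.
So P(the cheque in envelope 3 | the presenter opened envelope 2) = (4/11) / (5/11) = 4/5.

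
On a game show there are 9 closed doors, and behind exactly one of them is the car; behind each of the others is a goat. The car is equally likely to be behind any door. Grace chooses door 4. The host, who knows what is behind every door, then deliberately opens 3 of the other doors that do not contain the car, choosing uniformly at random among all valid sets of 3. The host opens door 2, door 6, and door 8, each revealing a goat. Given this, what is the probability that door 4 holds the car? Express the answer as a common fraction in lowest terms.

1/9

Consider each possible location of the car in turn.
If it is behind any of doors 1, 3, 5, 7, and 9 (prior 1/9 each): the host has 35 equally likely choices, so probability 1/35; weight (1/9)·(1/35) = 1/315 each.
If it is behind any of doors 2, 6, and 8 (prior 1/9 each): that door was opened and seen not to hold the prize — ruled out; weight (1/9)·0 = 0 each.
If it is behind door 4 (prior 1/9): the host has 56 equally likely choices, so probability 1/56; weight (1/9)·(1/56) = 1/504.
The weights sum to 1/56.
So P(the car behind door 4 | the host opened door 2, door 6, and door 8) = (1/504) / (1/56) = 1/9.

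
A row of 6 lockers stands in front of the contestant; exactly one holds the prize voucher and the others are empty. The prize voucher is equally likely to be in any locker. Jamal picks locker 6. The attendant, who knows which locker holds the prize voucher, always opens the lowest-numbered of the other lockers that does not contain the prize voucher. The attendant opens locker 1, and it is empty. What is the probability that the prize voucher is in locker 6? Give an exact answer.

Consider each possible location of the prize voucher in turn.
If it is in locker 1 (prior 1/6): the attendant opened locker 1, so this case is ruled out; weight (1/6)·0 = 0.
If it is in any of lockers 2, 3, 4, 5, and 6 (prior 1/6 each): locker 1 is the lowest-numbered option available, probability 1; weight (1/6)·1 = 1/6 each.
The weights sum to 5/6.
So P(the prize voucher in locker 6 | the attendant opened locker 1) = (1/6) / (5/6) = 1/5.

1/5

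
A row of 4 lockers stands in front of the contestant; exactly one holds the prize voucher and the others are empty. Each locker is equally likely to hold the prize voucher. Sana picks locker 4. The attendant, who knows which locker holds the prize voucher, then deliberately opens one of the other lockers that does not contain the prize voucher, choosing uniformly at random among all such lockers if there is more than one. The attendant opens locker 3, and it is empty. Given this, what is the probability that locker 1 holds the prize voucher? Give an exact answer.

Condition on the true location of the prize voucher.
If it is in either of lockers 1 and 2 (prior 1/4 each): the attendant has 2 equally likely choices, so probability 1/2; weight (1/4)·(1/2) = 1/8 each.
If it is in locker 3 (prior 1/4): the attendant opened locker 3, so this case is ruled out; weight (1/4)·0 = 0.
If it is in locker 4 (prior 1/4): the attendant has 3 equally likely choices, so probability 1/3; weight (1/4)·(1/3) = 1/12.
The weights sum to 1/3.
So P(the prize voucher in locker 1 | the attendant opened locker 3) = (1/8) / (1/3) = 3/8.

3/8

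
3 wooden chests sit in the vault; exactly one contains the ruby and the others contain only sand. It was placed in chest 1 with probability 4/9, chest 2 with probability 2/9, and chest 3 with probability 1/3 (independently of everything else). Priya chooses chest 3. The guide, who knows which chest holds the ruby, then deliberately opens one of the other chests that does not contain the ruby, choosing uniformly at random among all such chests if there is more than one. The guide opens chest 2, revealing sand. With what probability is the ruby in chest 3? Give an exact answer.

Apply Bayes' rule, conditioning on where the ruby actually is.
If it is in chest 1 (prior 4/9): the guide has no choice, probability 1; weight (4/9)·1 = 4/9.
If it is in chest 2 (prior 2/9): the guide opened chest 2, so this case is ruled out; weight (2/9)·0 = 0.
If it is in chest 3 (prior 1/3): the guide has 2 equally likely choices, so probability 1/2; weight (1/3)·(1/2) = 1/6.
The weights sum to 11/18.
So P(the ruby in chest 3 | the guide opened chest 2) = (1/6) / (11/18) = 3/11.

3/11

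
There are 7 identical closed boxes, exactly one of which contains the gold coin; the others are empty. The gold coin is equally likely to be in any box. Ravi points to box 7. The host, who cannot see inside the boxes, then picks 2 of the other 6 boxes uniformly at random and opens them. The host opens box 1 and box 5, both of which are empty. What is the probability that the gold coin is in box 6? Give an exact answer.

1/5

Apply Bayes' rule, conditioning on where the gold coin actually is.
If it is in either of boxes 1 and 5 (prior 1/7 each): that box was opened and seen not to hold the prize — ruled out; weight (1/7)·0 = 0 each.
If it is in any of boxes 2, 3, 4, 6, and 7 (prior 1/7 each): the host picks exactly this set with probability 1/15 regardless, and none is the prize; weight (1/7)·(1/15) = 1/105 each.
The weights sum to 1/21.
So P(the gold coin in box 6 | the host opened box 1 and box 5) = (1/105) / (1/21) = 1/5.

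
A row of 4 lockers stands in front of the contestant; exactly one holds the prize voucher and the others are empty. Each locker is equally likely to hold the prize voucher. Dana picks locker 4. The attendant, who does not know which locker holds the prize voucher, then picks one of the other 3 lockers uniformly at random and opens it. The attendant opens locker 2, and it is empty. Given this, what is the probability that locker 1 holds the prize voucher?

1/3

Apply Bayes' rule, conditioning on where the prize voucher actually is.
If it is in any of lockers 1, 3, and 4 (prior 1/4 each): the attendant picks locker 2 with probability 1/3 regardless, and it is not the prize; weight (1/4)·(1/3) = 1/12 each.
If it is in locker 2 (prior 1/4): the attendant opened locker 2, so this case is ruled out; weight (1/4)·0 = 0.
The weights sum to 1/4.
So P(the prize voucher in locker 1 | the attendant opened locker 2) = (1/12) / (1/4) = 1/3.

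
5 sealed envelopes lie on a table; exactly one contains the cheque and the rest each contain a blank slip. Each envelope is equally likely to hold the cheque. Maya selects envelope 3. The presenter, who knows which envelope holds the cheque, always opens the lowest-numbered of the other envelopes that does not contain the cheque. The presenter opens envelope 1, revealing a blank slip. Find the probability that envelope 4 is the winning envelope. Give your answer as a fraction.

1/4

Apply Bayes' rule, conditioning on where the cheque actually is.
If it is in envelope 1 (prior 1/5): the presenter opened envelope 1, so this case is ruled out; weight (1/5)·0 = 0.
If it is in any of envelopes 2, 3, 4, and 5 (prior 1/5 each): envelope 1 is the lowest-numbered option available, probability 1; weight (1/5)·1 = 1/5 each.
The weights sum to 4/5.
So P(the cheque in envelope 4 | the presenter opened envelope 1) = (1/5) / (4/5) = 1/4.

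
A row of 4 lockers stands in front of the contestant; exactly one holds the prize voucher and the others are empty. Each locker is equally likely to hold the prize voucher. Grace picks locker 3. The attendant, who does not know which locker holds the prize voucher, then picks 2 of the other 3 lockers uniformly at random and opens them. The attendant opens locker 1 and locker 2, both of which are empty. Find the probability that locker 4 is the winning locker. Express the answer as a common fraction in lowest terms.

1/2

Because the attendant chose which lockers to open without knowing where the prize voucher is, the choice is independent of the prize location. Learning that none of the 2 opened lockers holds the prize voucher simply rules out those 2 locations and leaves the remaining 2 lockers still equally likely by symmetry.
So P(the prize voucher in locker 4) = 1/2.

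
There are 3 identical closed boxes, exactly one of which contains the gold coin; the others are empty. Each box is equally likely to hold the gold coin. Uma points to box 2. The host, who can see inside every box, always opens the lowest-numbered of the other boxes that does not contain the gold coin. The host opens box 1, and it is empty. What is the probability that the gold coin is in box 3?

1/2

Apply Bayes' rule, conditioning on where the gold coin actually is.
If it is in box 1 (prior 1/3): the host opened box 1, so this case is ruled out; weight (1/3)·0 = 0.
If it is in either of boxes 2 and 3 (prior 1/3 each): box 1 is the lowest-numbered option available, probability 1; weight (1/3)·1 = 1/3 each.
The weights sum to 2/3.
So P(the gold coin in box 3 | the host opened box 1) = (1/3) / (2/3) = 1/2.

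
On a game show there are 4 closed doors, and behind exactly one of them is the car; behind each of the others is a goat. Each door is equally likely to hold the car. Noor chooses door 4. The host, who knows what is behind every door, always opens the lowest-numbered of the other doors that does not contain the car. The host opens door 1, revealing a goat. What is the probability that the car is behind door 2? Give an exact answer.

Consider each possible location of the car in turn.
If it is behind door 1 (prior 1/4): the host opened door 1, so this case is ruled out; weight (1/4)·0 = 0.
If it is behind any of doors 2, 3, and 4 (prior 1/4 each): door 1 is the lowest-numbered option available, probability 1; weight (1/4)·1 = 1/4 each.
The weights sum to 3/4.
So P(the car behind door 2 | the host opened door 1) = (1/4) / (3/4) = 1/3.

1/3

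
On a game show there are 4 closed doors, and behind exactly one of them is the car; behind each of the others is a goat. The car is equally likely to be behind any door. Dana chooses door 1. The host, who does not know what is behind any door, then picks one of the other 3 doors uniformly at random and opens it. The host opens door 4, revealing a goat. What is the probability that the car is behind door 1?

1/3

Condition on the true location of the car.
If it is behind any of doors 1, 2, and 3 (prior 1/4 each): the host picks door 4 with probability 1/3 regardless, and it is not the prize; weight (1/4)·(1/3) = 1/12 each.
If it is behind door 4 (prior 1/4): the host opened door 4, so this case is ruled out; weight (1/4)·0 = 0.
The weights sum to 1/4.
So P(the car behind door 1 | the host opened door 4) = (1/12) / (1/4) = 1/3.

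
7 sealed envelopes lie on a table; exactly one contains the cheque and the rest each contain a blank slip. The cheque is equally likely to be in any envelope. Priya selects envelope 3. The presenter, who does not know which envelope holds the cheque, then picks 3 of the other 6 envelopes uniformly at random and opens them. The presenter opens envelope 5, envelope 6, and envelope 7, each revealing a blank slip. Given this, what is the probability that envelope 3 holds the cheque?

Condition on the true location of the cheque.
If it is in any of envelopes 1, 2, 3, and 4 (prior 1/7 each): the presenter picks exactly this set with probability 1/20 regardless, and none is the prize; weight (1/7)·(1/20) = 1/140 each.
If it is in any of envelopes 5, 6, and 7 (prior 1/7 each): that envelope was opened and seen not to hold the prize — ruled out; weight (1/7)·0 = 0 each.
The weights sum to 1/35.
So P(the cheque in envelope 3 | the presenter opened envelope 5, envelope 6, and envelope 7) = (1/140) / (1/35) = 1/4.

1/4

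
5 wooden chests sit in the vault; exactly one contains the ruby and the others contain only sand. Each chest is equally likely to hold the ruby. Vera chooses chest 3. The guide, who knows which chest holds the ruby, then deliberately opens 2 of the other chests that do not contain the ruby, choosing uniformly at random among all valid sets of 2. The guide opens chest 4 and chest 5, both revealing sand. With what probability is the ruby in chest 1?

2/5

Apply Bayes' rule, conditioning on where the ruby actually is.
If it is in either of chests 1 and 2 (prior 1/5 each): the guide has 3 equally likely choices, so probability 1/3; weight (1/5)·(1/3) = 1/15 each.
If it is in chest 3 (prior 1/5): the guide has 6 equally likely choices, so probability 1/6; weight (1/5)·(1/6) = 1/30.
If it is in either of chests 4 and 5 (prior 1/5 each): that chest was opened and seen not to hold the prize — ruled out; weight (1/5)·0 = 0 each.
The weights sum to 1/6.
So P(the ruby in chest 1 | the guide opened chest 4 and chest 5) = (1/15) / (1/6) = 2/5.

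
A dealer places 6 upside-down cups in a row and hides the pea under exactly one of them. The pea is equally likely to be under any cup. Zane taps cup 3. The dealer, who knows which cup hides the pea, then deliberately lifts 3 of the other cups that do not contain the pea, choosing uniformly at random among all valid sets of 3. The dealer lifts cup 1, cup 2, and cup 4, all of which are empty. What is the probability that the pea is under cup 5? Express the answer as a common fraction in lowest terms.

Consider each possible location of the pea in turn.
If it is under any of cups 1, 2, and 4 (prior 1/6 each): that cup was opened and seen not to hold the prize — ruled out; weight (1/6)·0 = 0 each.
If it is under cup 3 (prior 1/6): the dealer has 10 equally likely choices, so probability 1/10; weight (1/6)·(1/10) = 1/60.
If it is under either of cups 5 and 6 (prior 1/6 each): the dealer has 4 equally likely choices, so probability 1/4; weight (1/6)·(1/4) = 1/24 each.
The weights sum to 1/10.
So P(the pea under cup 5 | the dealer opened cup 1, cup 2, and cup 4) = (1/24) / (1/10) = 5/12.

5/12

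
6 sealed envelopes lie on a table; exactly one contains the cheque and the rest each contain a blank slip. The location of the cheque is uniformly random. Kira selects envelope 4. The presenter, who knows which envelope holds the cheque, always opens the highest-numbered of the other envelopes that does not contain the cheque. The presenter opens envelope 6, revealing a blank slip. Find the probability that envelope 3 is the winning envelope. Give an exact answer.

Consider each possible location of the cheque in turn.
If it is in any of envelopes 1, 2, 3, 4, and 5 (prior 1/6 each): envelope 6 is the highest-numbered option available, probability 1; weight (1/6)·1 = 1/6 each.
If it is in envelope 6 (prior 1/6): the presenter opened envelope 6, so this case is ruled out; weight (1/6)·0 = 0.
The weights sum to 5/6.
So P(the cheque in envelope 3 | the presenter opened envelope 6) = (1/6) / (5/6) = 1/5.

1/5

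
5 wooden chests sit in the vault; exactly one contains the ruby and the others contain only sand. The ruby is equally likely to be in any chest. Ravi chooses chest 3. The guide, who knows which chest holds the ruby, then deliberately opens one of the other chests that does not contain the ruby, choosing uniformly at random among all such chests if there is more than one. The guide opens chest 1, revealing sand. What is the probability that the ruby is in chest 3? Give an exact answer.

Apply Bayes' rule, conditioning on where the ruby actually is.
If it is in chest 1 (prior 1/5): the guide opened chest 1, so this case is ruled out; weight (1/5)·0 = 0.
If it is in any of chests 2, 4, and 5 (prior 1/5 each): the guide has 3 equally likely choices, so probability 1/3; weight (1/5)·(1/3) = 1/15 each.
If it is in chest 3 (prior 1/5): the guide has 4 equally likely choices, so probability 1/4; weight (1/5)·(1/4) = 1/20.
The weights sum to 1/4.
So P(the ruby in chest 3 | the guide opened chest 1) = (1/20) / (1/4) = 1/5.

1/5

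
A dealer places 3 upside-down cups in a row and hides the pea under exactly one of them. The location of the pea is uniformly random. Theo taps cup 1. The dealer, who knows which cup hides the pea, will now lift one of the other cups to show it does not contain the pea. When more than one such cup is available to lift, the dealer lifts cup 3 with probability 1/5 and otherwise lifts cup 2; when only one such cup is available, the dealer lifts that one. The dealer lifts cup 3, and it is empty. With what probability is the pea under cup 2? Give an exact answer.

5/6

Apply Bayes' rule, conditioning on where the pea actually is.
If it is under cup 1 (prior 1/3): cup 3 is available, opened with probability 1/5; weight (1/3)·(1/5) = 1/15.
If it is under cup 2 (prior 1/3): only cup 3 is available, probability 1; weight (1/3)·1 = 1/3.
If it is under cup 3 (prior 1/3): the dealer opened cup 3, so this case is ruled out; weight (1/3)·0 = 0.
The weights sum to 2/5.
So P(the pea under cup 2 | the dealer opened cup 3) = (1/3) / (2/5) = 5/6.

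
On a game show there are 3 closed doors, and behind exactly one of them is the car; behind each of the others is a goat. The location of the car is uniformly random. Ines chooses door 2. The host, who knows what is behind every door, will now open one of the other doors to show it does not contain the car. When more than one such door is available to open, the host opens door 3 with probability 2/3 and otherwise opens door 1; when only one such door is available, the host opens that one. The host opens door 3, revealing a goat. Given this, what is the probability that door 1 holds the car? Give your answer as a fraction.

Condition on the true location of the car.
If it is behind door 1 (prior 1/3): only door 3 is available, probability 1; weight (1/3)·1 = 1/3.
If it is behind door 2 (prior 1/3): door 3 is available, opened with probability 2/3; weight (1/3)·(2/3) = 2/9.
If it is behind door 3 (prior 1/3): the host opened door 3, so this case is ruled out; weight (1/3)·0 = 0.
The weights sum to 5/9.
So P(the car behind door 1 | the host opened door 3) = (1/3) / (5/9) = 3/5.

3/5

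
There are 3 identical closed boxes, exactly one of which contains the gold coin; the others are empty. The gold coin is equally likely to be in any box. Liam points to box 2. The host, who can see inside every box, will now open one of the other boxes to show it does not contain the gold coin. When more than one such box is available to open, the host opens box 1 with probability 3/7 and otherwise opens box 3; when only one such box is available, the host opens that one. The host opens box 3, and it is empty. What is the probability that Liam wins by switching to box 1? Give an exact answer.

Apply Bayes' rule, conditioning on where the gold coin actually is.
If it is in box 1 (prior 1/3): only box 3 is available, probability 1; weight (1/3)·1 = 1/3.
If it is in box 2 (prior 1/3): box 1 is available but not opened, probability 4/7; weight (1/3)·(4/7) = 4/21.
If it is in box 3 (prior 1/3): the host opened box 3, so this case is ruled out; weight (1/3)·0 = 0.
The weights sum to 11/21.
So P(the gold coin in box 1 | the host opened box 3) = (1/3) / (11/21) = 7/11.

7/11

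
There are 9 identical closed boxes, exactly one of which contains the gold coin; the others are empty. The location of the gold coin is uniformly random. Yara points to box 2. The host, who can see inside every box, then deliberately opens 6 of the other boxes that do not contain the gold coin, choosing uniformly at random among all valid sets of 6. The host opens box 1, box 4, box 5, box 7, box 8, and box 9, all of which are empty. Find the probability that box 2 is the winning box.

1/9

Apply Bayes' rule, conditioning on where the gold coin actually is.
If it is in any of boxes 1, 4, 5, 7, 8, and 9 (prior 1/9 each): that box was opened and seen not to hold the prize — ruled out; weight (1/9)·0 = 0 each.
If it is in box 2 (prior 1/9): the host has 28 equally likely choices, so probability 1/28; weight (1/9)·(1/28) = 1/252.
If it is in either of boxes 3 and 6 (prior 1/9 each): the host has 7 equally likely choices, so probability 1/7; weight (1/9)·(1/7) = 1/63 each.
The weights sum to 1/28.
So P(the gold coin in box 2 | the host opened box 1, box 4, box 5, box 7, box 8, and box 9) = (1/252) / (1/28) = 1/9.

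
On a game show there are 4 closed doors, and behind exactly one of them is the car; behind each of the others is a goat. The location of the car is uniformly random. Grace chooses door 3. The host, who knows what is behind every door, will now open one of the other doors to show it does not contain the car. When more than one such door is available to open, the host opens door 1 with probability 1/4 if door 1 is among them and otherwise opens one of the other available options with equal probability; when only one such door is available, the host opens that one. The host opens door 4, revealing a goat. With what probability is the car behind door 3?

3/13

Condition on the true location of the car.
If it is behind door 1 (prior 1/4): door 1 holds the prize so is unavailable; the host chooses uniformly among the 2 others, probability 1/2; weight (1/4)·(1/2) = 1/8.
If it is behind door 2 (prior 1/4): door 1 is available but not opened, probability 3/4; weight (1/4)·(3/4) = 3/16.
If it is behind door 3 (prior 1/4): door 1 is available but not opened; door 4 gets probability (1 − 1/4)/2 = 3/8; weight (1/4)·(3/8) = 3/32.
If it is behind door 4 (prior 1/4): the host opened door 4, so this case is ruled out; weight (1/4)·0 = 0.
The weights sum to 13/32.
So P(the car behind door 3 | the host opened door 4) = (3/32) / (13/32) = 3/13.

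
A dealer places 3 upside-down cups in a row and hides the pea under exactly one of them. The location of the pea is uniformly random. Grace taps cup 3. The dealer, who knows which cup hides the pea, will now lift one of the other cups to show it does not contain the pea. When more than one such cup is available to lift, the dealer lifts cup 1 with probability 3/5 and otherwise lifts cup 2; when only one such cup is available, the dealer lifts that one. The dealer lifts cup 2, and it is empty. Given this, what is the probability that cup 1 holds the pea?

5/7

Consider each possible location of the pea in turn.
If it is under cup 1 (prior 1/3): only cup 2 is available, probability 1; weight (1/3)·1 = 1/3.
If it is under cup 2 (prior 1/3): the dealer opened cup 2, so this case is ruled out; weight (1/3)·0 = 0.
If it is under cup 3 (prior 1/3): cup 1 is available but not opened, probability 2/5; weight (1/3)·(2/5) = 2/15.
The weights sum to 7/15.
So P(the pea under cup 1 | the dealer opened cup 2) = (1/3) / (7/15) = 5/7.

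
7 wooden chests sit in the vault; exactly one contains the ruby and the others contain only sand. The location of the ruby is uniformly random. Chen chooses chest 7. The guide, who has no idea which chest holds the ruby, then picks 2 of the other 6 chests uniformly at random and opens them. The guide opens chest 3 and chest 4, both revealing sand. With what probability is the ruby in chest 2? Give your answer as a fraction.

Because the guide chose which chests to open without knowing where the ruby is, the choice is independent of the prize location. Learning that none of the 2 opened chests holds the ruby simply rules out those 2 locations and leaves the remaining 5 chests still equally likely by symmetry.
So P(the ruby in chest 2) = 1/5.

1/5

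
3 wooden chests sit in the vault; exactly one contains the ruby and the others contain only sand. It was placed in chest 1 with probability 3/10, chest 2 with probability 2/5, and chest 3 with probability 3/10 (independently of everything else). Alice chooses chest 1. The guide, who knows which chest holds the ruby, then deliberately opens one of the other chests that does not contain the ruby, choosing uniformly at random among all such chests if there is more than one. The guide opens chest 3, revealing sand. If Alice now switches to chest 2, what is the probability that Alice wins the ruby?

8/11

Consider each possible location of the ruby in turn.
If it is in chest 1 (prior 3/10): the guide has 2 equally likely choices, so probability 1/2; weight (3/10)·(1/2) = 3/20.
If it is in chest 2 (prior 2/5): the guide has no choice, probability 1; weight (2/5)·1 = 2/5.
If it is in chest 3 (prior 3/10): the guide opened chest 3, so this case is ruled out; weight (3/10)·0 = 0.
The weights sum to 11/20.
So P(the ruby in chest 2 | the guide opened chest 3) = (2/5) / (11/20) = 8/11.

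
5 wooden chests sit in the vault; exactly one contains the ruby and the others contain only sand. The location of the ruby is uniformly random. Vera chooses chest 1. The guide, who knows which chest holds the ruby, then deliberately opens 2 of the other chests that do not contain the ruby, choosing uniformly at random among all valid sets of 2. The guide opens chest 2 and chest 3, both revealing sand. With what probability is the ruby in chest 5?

Apply Bayes' rule, conditioning on where the ruby actually is.
If it is in chest 1 (prior 1/5): the guide has 6 equally likely choices, so probability 1/6; weight (1/5)·(1/6) = 1/30.
If it is in either of chests 2 and 3 (prior 1/5 each): that chest was opened and seen not to hold the prize — ruled out; weight (1/5)·0 = 0 each.
If it is in either of chests 4 and 5 (prior 1/5 each): the guide has 3 equally likely choices, so probability 1/3; weight (1/5)·(1/3) = 1/15 each.
The weights sum to 1/6.
So P(the ruby in chest 5 | the guide opened chest 2 and chest 3) = (1/15) / (1/6) = 2/5.

2/5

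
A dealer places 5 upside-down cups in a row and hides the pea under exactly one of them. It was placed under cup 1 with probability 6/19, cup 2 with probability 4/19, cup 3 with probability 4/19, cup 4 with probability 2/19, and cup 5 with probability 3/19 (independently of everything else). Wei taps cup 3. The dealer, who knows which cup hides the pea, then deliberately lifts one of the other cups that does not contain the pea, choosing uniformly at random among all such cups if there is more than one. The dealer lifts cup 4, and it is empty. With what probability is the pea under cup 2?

1/4

Apply Bayes' rule, conditioning on where the pea actually is.
If it is under cup 1 (prior 6/19): the dealer has 3 equally likely choices, so probability 1/3; weight (6/19)·(1/3) = 2/19.
If it is under cup 2 (prior 4/19): the dealer has 3 equally likely choices, so probability 1/3; weight (4/19)·(1/3) = 4/57.
If it is under cup 3 (prior 4/19): the dealer has 4 equally likely choices, so probability 1/4; weight (4/19)·(1/4) = 1/19.
If it is under cup 4 (prior 2/19): the dealer opened cup 4, so this case is ruled out; weight (2/19)·0 = 0.
If it is under cup 5 (prior 3/19): the dealer has 3 equally likely choices, so probability 1/3; weight (3/19)·(1/3) = 1/19.
The weights sum to 16/57.
So P(the pea under cup 2 | the dealer opened cup 4) = (4/57) / (16/57) = 1/4.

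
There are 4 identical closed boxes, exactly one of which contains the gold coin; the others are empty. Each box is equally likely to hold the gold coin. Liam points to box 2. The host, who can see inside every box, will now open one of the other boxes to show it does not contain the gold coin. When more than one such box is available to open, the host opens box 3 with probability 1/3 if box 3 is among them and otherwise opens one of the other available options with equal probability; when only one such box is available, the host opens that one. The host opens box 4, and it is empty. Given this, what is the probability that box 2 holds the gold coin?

2/9

Condition on the true location of the gold coin.
If it is in box 1 (prior 1/4): box 3 is available but not opened, probability 2/3; weight (1/4)·(2/3) = 1/6.
If it is in box 2 (prior 1/4): box 3 is available but not opened; box 4 gets probability (1 − 1/3)/2 = 1/3; weight (1/4)·(1/3) = 1/12.
If it is in box 3 (prior 1/4): box 3 holds the prize so is unavailable; the host chooses uniformly among the 2 others, probability 1/2; weight (1/4)·(1/2) = 1/8.
If it is in box 4 (prior 1/4): the host opened box 4, so this case is ruled out; weight (1/4)·0 = 0.
The weights sum to 3/8.
So P(the gold coin in box 2 | the host opened box 4) = (1/12) / (3/8) = 2/9.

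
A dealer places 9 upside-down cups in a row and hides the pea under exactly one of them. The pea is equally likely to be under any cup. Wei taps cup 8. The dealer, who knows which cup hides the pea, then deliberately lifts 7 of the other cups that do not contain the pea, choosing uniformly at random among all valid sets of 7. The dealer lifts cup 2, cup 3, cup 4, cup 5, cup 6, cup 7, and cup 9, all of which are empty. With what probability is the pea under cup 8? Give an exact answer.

1/9

Consider each possible location of the pea in turn.
If it is under cup 1 (prior 1/9): the dealer has no choice, probability 1; weight (1/9)·1 = 1/9.
If it is under any of cups 2, 3, 4, 5, 6, 7, and 9 (prior 1/9 each): that cup was opened and seen not to hold the prize — ruled out; weight (1/9)·0 = 0 each.
If it is under cup 8 (prior 1/9): the dealer has 8 equally likely choices, so probability 1/8; weight (1/9)·(1/8) = 1/72.
The weights sum to 1/8.
So P(the pea under cup 8 | the dealer opened cup 2, cup 3, cup 4, cup 5, cup 6, cup 7, and cup 9) = (1/72) / (1/8) = 1/9.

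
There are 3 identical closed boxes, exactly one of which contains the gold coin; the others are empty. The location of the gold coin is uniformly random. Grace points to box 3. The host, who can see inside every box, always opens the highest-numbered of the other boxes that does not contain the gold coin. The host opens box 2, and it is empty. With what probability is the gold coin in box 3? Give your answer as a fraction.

Condition on the true location of the gold coin.
If it is in either of boxes 1 and 3 (prior 1/3 each): box 2 is the highest-numbered option available, probability 1; weight (1/3)·1 = 1/3 each.
If it is in box 2 (prior 1/3): the host opened box 2, so this case is ruled out; weight (1/3)·0 = 0.
The weights sum to 2/3.
So P(the gold coin in box 3 | the host opened box 2) = (1/3) / (2/3) = 1/2.

1/2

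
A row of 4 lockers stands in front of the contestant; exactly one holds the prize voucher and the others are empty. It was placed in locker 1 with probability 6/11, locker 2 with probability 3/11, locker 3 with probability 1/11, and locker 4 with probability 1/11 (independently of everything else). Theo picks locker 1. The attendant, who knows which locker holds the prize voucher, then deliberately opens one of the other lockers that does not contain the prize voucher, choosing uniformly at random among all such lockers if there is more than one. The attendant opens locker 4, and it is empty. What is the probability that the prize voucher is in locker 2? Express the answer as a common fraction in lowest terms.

Apply Bayes' rule, conditioning on where the prize voucher actually is.
If it is in locker 1 (prior 6/11): the attendant has 3 equally likely choices, so probability 1/3; weight (6/11)·(1/3) = 2/11.
If it is in locker 2 (prior 3/11): the attendant has 2 equally likely choices, so probability 1/2; weight (3/11)·(1/2) = 3/22.
If it is in locker 3 (prior 1/11): the attendant has 2 equally likely choices, so probability 1/2; weight (1/11)·(1/2) = 1/22.
If it is in locker 4 (prior 1/11): the attendant opened locker 4, so this case is ruled out; weight (1/11)·0 = 0.
The weights sum to 4/11.
So P(the prize voucher in locker 2 | the attendant opened locker 4) = (3/22) / (4/11) = 3/8.

3/8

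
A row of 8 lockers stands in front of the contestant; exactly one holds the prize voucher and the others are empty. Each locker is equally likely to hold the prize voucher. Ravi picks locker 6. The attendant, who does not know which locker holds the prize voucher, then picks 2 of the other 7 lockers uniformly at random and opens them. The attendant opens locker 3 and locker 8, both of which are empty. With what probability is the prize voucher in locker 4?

Consider each possible location of the prize voucher in turn.
If it is in any of lockers 1, 2, 4, 5, 6, and 7 (prior 1/8 each): the attendant picks exactly this set with probability 1/21 regardless, and none is the prize; weight (1/8)·(1/21) = 1/168 each.
If it is in either of lockers 3 and 8 (prior 1/8 each): that locker was opened and seen not to hold the prize — ruled out; weight (1/8)·0 = 0 each.
The weights sum to 1/28.
So P(the prize voucher in locker 4 | the attendant opened locker 3 and locker 8) = (1/168) / (1/28) = 1/6.

1/6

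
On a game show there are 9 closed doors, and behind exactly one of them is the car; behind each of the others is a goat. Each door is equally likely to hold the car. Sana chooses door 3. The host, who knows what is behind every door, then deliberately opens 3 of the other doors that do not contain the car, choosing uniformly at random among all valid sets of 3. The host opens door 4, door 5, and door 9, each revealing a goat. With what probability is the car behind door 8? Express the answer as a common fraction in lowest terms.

8/45

Condition on the true location of the car.
If it is behind any of doors 1, 2, 6, 7, and 8 (prior 1/9 each): the host has 35 equally likely choices, so probability 1/35; weight (1/9)·(1/35) = 1/315 each.
If it is behind door 3 (prior 1/9): the host has 56 equally likely choices, so probability 1/56; weight (1/9)·(1/56) = 1/504.
If it is behind any of doors 4, 5, and 9 (prior 1/9 each): that door was opened and seen not to hold the prize — ruled out; weight (1/9)·0 = 0 each.
The weights sum to 1/56.
So P(the car behind door 8 | the host opened door 4, door 5, and door 9) = (1/315) / (1/56) = 8/45.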